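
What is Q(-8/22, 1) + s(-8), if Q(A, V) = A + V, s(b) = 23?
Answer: 260/11 ≈ 23.636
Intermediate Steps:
Q(-8/22, 1) + s(-8) = (-8/22 + 1) + 23 = (-8*1/22 + 1) + 23 = (-4/11 + 1) + 23 = 7/11 + 23 = 260/11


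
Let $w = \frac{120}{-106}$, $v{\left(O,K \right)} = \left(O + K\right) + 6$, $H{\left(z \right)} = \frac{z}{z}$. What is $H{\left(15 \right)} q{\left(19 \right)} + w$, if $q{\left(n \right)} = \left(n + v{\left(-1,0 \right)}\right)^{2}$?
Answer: $\frac{30468}{53} \approx 574.87$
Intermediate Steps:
$H{\left(z \right)} = 1$
$v{\left(O,K \right)} = 6 + K + O$ ($v{\left(O,K \right)} = \left(K + O\right) + 6 = 6 + K + O$)
$w = - \frac{60}{53}$ ($w = 120 \left(- \frac{1}{106}\right) = - \frac{60}{53} \approx -1.1321$)
$q{\left(n \right)} = \left(5 + n\right)^{2}$ ($q{\left(n \right)} = \left(n + \left(6 + 0 - 1\right)\right)^{2} = \left(n + 5\right)^{2} = \left(5 + n\right)^{2}$)
$H{\left(15 \right)} q{\left(19 \right)} + w = 1 \left(5 + 19\right)^{2} - \frac{60}{53} = 1 \cdot 24^{2} - \frac{60}{53} = 1 \cdot 576 - \frac{60}{53} = 576 - \frac{60}{53} = \frac{30468}{53}$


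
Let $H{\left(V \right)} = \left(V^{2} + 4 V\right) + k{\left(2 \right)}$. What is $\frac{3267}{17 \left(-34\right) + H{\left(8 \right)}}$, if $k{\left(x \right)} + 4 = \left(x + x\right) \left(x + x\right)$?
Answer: $- \frac{3267}{470} \approx -6.9511$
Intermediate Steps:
$k{\left(x \right)} = -4 + 4 x^{2}$ ($k{\left(x \right)} = -4 + \left(x + x\right) \left(x + x\right) = -4 + 2 x 2 x = -4 + 4 x^{2}$)
$H{\left(V \right)} = 12 + V^{2} + 4 V$ ($H{\left(V \right)} = \left(V^{2} + 4 V\right) - \left(4 - 4 \cdot 2^{2}\right) = \left(V^{2} + 4 V\right) + \left(-4 + 4 \cdot 4\right) = \left(V^{2} + 4 V\right) + \left(-4 + 16\right) = \left(V^{2} + 4 V\right) + 12 = 12 + V^{2} + 4 V$)
$\frac{3267}{17 \left(-34\right) + H{\left(8 \right)}} = \frac{3267}{17 \left(-34\right) + \left(12 + 8^{2} + 4 \cdot 8\right)} = \frac{3267}{-578 + \left(12 + 64 + 32\right)} = \frac{3267}{-578 + 108} = \frac{3267}{-470} = 3267 \left(- \frac{1}{470}\right) = - \frac{3267}{470}$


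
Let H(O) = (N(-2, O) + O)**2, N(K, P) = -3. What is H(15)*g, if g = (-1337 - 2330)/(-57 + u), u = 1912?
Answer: -528048/1855 ≈ -284.66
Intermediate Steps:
g = -3667/1855 (g = (-1337 - 2330)/(-57 + 1912) = -3667/1855 ≈ -1.9768)
H(O) = (-3 + O)**2
H(15)*g = (-3 + 15)**2*(-3667/1855) = 12**2*(-3667/1855) = 144*(-3667/1855) = -528048/1855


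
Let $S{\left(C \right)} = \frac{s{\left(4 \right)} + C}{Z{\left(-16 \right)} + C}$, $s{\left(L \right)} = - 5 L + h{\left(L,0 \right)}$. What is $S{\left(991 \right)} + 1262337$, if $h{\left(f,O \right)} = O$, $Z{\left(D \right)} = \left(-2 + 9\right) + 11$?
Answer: $\frac{1273699004}{1009} \approx 1.2623 \cdot 10^{6}$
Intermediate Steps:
$Z{\left(D \right)} = 18$ ($Z{\left(D \right)} = 7 + 11 = 18$)
$s{\left(L \right)} = - 5 L$ ($s{\left(L \right)} = - 5 L + 0 = - 5 L$)
$S{\left(C \right)} = \frac{-20 + C}{18 + C}$ ($S{\left(C \right)} = \frac{\left(-5\right) 4 + C}{18 + C} = \frac{-20 + C}{18 + C}$)
$S{\left(991 \right)} + 1262337 = \frac{-20 + 991}{18 + 991} + 1262337 = \frac{1}{1009} \cdot 971 + 1262337 = \frac{971}{1009} + 1262337 = \frac{1273699004}{1009}$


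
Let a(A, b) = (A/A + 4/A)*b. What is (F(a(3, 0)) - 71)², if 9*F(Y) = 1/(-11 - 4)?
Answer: 91891396/18225 ≈ 5042.1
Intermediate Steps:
a(A, b) = b*(1 + 4/A) (a(A, b) = (1 + 4/A)*b = b*(1 + 4/A))
F(Y) = -1/135 (F(Y) = 1/(9*(-11 - 4)) = (⅑)/(-15) = (⅑)*(-1/15) = -1/135)
(F(a(3, 0)) - 71)² = (-1/135 - 71)² = (-9586/135)² = 91891396/18225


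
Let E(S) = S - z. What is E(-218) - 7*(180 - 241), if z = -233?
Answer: 442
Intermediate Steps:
E(S) = 233 + S (E(S) = S - 1*(-233) = S + 233 = 233 + S)
E(-218) - 7*(180 - 241) = (233 - 218) - 7*(180 - 241) = 15 - 7*(-61) = 15 - 1*(-427) = 15 + 427 = 442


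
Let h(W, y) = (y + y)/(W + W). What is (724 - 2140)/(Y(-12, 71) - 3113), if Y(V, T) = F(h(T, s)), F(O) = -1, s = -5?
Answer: 236/519 ≈ 0.45472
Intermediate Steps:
h(W, y) = y/W (h(W, y) = (2*y)/((2*W)) = (2*y)*(1/(2*W)) = y/W)
Y(V, T) = -1
(724 - 2140)/(Y(-12, 71) - 3113) = (724 - 2140)/(-1 - 3113) = -1416/(-3114) = -1416*(-1/3114) = 236/519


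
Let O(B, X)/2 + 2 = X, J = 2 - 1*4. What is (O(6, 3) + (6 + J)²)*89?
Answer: 1602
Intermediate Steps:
J = -2 (J = 2 - 4 = -2)
O(B, X) = -4 + 2*X
(O(6, 3) + (6 + J)²)*89 = ((-4 + 2*3) + (6 - 2)²)*89 = ((-4 + 6) + 4²)*89 = (2 + 16)*89 = 18*89 = 1602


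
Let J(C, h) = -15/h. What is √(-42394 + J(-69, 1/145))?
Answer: I*√44569 ≈ 211.11*I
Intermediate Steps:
√(-42394 + J(-69, 1/145)) = √(-42394 - 15/(1/145)) = √(-42394 - 15/1/145) = √(-42394 - 15*145) = √(-42394 - 2175) = √(-44569) = I*√44569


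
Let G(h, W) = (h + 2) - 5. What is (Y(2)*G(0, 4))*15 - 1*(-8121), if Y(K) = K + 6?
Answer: 7761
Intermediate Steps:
Y(K) = 6 + K
G(h, W) = -3 + h (G(h, W) = (2 + h) - 5 = -3 + h)
(Y(2)*G(0, 4))*15 - 1*(-8121) = ((6 + 2)*(-3 + 0))*15 - 1*(-8121) = (8*(-3))*15 + 8121 = -24*15 + 8121 = -360 + 8121 = 7761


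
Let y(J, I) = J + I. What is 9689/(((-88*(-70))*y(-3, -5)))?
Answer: -9689/49280 ≈ -0.19661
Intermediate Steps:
y(J, I) = I + J
9689/(((-88*(-70))*y(-3, -5))) = 9689/(((-88*(-70))*(-5 - 3))) = 9689/((6160*(-8))) = 9689/(-49280) = 9689*(-1/49280) = -9689/49280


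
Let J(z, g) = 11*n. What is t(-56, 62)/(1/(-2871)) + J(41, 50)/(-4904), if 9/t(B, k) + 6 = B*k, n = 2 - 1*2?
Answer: 25839/3478 ≈ 7.4293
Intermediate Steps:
n = 0 (n = 2 - 2 = 0)
J(z, g) = 0 (J(z, g) = 11*0 = 0)
t(B, k) = 9/(-6 + B*k)
t(-56, 62)/(1/(-2871)) + J(41, 50)/(-4904) = (9/(-6 - 56*62))/(1/(-2871)) + 0/(-4904) = (9/(-6 - 3472))/(-1/2871) + 0*(-1/4904) = (9/(-3478))*(-2871) + 0 = (9*(-1/3478))*(-2871) + 0 = -9/3478*(-2871) + 0 = 25839/3478 + 0 = 25839/3478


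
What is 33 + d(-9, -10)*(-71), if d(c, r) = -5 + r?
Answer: 1098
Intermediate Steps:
33 + d(-9, -10)*(-71) = 33 + (-5 - 10)*(-71) = 33 - 15*(-71) = 33 + 1065 = 1098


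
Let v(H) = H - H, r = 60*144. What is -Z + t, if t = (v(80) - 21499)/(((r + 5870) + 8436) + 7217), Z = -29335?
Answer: 884810106/30163 ≈ 29334.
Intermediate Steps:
r = 8640
v(H) = 0
t = -21499/30163 (t = (0 - 21499)/(((8640 + 5870) + 8436) + 7217) = -21499/((14510 + 8436) + 7217) = -21499/(22946 + 7217) = -21499/30163 ≈ -0.71276)
-Z + t = -1*(-29335) - 21499/30163 = 29335 - 21499/30163 = 884810106/30163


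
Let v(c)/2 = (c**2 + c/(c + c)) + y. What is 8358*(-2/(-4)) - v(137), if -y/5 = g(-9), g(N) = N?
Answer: -33450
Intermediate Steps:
y = 45 (y = -5*(-9) = 45)
v(c) = 91 + 2*c**2 (v(c) = 2*((c**2 + c/(c + c)) + 45) = 2*((c**2 + c/((2*c))) + 45) = 2*((c**2 + (1/(2*c))*c) + 45) = 2*((c**2 + 1/2) + 45) = 2*((1/2 + c**2) + 45) = 2*(91/2 + c**2) = 91 + 2*c**2)
8358*(-2/(-4)) - v(137) = 8358*(-2/(-4)) - (91 + 2*137**2) = 8358*(-2*(-1/4)) - (91 + 2*18769) = 8358*(1/2) - (91 + 37538) = 4179 - 1*37629 = 4179 - 37629 = -33450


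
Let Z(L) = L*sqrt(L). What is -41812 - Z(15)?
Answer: -41812 - 15*sqrt(15) ≈ -41870.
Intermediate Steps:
Z(L) = L**(3/2)
-41812 - Z(15) = -41812 - 15**(3/2) = -41812 - 15*sqrt(15)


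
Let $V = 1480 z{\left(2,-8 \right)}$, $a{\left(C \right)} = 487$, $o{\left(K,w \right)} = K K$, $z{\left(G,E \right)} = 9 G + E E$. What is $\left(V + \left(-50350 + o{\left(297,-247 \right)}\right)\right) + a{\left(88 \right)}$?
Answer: $159706$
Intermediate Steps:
$z{\left(G,E \right)} = E^{2} + 9 G$ ($z{\left(G,E \right)} = 9 G + E^{2} = E^{2} + 9 G$)
$o{\left(K,w \right)} = K^{2}$
$V = 121360$ ($V = 1480 \left(\left(-8\right)^{2} + 9 \cdot 2\right) = 1480 \left(64 + 18\right) = 1480 \cdot 82 = 121360$)
$\left(V + \left(-50350 + o{\left(297,-247 \right)}\right)\right) + a{\left(88 \right)} = \left(121360 - \left(50350 - 297^{2}\right)\right) + 487 = \left(121360 + \left(-50350 + 88209\right)\right) + 487 = \left(121360 + 37859\right) + 487 = 159219 + 487 = 159706$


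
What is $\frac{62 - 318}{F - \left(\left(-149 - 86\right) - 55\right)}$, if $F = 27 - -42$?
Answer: $- \frac{256}{359} \approx -0.71309$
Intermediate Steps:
$F = 69$ ($F = 27 + 42 = 69$)
$\frac{62 - 318}{F - \left(\left(-149 - 86\right) - 55\right)} = \frac{62 - 318}{69 - \left(\left(-149 - 86\right) - 55\right)} = - \frac{256}{69 - \left(-235 - 55\right)} = - \frac{256}{69 - -290} = - \frac{256}{69 + 290} = - \frac{256}{359}$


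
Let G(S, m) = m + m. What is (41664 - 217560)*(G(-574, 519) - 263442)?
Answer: 46155813984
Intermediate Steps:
G(S, m) = 2*m
(41664 - 217560)*(G(-574, 519) - 263442) = (41664 - 217560)*(2*519 - 263442) = -175896*(1038 - 263442) = -175896*(-262404) = 46155813984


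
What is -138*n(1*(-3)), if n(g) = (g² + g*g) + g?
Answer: -2070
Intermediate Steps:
n(g) = g + 2*g² (n(g) = (g² + g²) + g = 2*g² + g = g + 2*g²)
-138*n(1*(-3)) = -138*1*(-3)*(1 + 2*(1*(-3))) = -(-414)*(1 + 2*(-3)) = -(-414)*(1 - 6) = -(-414)*(-5) = -138*15 = -2070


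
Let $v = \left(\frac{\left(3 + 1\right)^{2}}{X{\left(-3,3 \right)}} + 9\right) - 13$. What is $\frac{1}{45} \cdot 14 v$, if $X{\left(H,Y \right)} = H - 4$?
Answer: $- \frac{88}{45} \approx -1.9556$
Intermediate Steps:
$X{\left(H,Y \right)} = -4 + H$
$v = - \frac{44}{7}$ ($v = \left(\frac{\left(3 + 1\right)^{2}}{-4 - 3} + 9\right) - 13 = \left(\frac{4^{2}}{-7} + 9\right) - 13 = \left(16 \left(- \frac{1}{7}\right) + 9\right) - 13 = \left(- \frac{16}{7} + 9\right) - 13 = \frac{47}{7} - 13 = - \frac{44}{7} \approx -6.2857$)
$\frac{1}{45} \cdot 14 v = \frac{1}{45} \cdot 14 \left(- \frac{44}{7}\right) = \frac{14}{45} \left(- \frac{44}{7}\right) = - \frac{88}{45}$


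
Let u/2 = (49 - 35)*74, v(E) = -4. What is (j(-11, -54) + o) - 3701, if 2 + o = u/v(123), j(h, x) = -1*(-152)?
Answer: -4069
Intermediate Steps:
j(h, x) = 152
u = 2072 (u = 2*((49 - 35)*74) = 2*(14*74) = 2*1036 = 2072)
o = -520 (o = -2 + 2072/(-4) = -2 + 2072*(-¼) = -2 - 518 = -520)
(j(-11, -54) + o) - 3701 = (152 - 520) - 3701 = -368 - 3701 = -4069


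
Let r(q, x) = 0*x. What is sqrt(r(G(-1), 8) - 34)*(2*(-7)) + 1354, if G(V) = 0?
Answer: 1354 - 14*I*sqrt(34) ≈ 1354.0 - 81.633*I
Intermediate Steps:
r(q, x) = 0
sqrt(r(G(-1), 8) - 34)*(2*(-7)) + 1354 = sqrt(0 - 34)*(2*(-7)) + 1354 = sqrt(-34)*(-14) + 1354 = (I*sqrt(34))*(-14) + 1354 = -14*I*sqrt(34) + 1354 = 1354 - 14*I*sqrt(34)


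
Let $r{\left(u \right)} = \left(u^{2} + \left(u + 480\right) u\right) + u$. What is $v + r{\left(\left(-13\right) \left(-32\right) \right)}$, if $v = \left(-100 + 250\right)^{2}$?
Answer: $568708$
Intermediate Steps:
$v = 22500$ ($v = 150^{2} = 22500$)
$r{\left(u \right)} = u + u^{2} + u \left(480 + u\right)$ ($r{\left(u \right)} = \left(u^{2} + \left(480 + u\right) u\right) + u = \left(u^{2} + u \left(480 + u\right)\right) + u = u + u^{2} + u \left(480 + u\right)$)
$v + r{\left(\left(-13\right) \left(-32\right) \right)} = 22500 + \left(-13\right) \left(-32\right) \left(481 + 2 \left(\left(-13\right) \left(-32\right)\right)\right) = 22500 + 416 \left(481 + 2 \cdot 416\right) = 22500 + 416 \left(481 + 832\right) = 22500 + 416 \cdot 1313 = 22500 + 546208 = 568708$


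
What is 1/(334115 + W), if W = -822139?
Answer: -1/488024 ≈ -2.0491e-6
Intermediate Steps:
1/(334115 + W) = 1/(334115 - 822139) = 1/(-488024) = -1/488024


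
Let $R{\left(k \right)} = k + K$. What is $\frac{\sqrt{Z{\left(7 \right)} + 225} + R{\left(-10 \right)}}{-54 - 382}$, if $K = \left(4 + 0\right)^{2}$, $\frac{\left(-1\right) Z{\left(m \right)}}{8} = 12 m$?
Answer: $- \frac{3}{218} - \frac{i \sqrt{447}}{436} \approx -0.013761 - 0.048492 i$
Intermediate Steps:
$Z{\left(m \right)} = - 96 m$ ($Z{\left(m \right)} = - 8 \cdot 12 m = - 96 m$)
$K = 16$ ($K = 4^{2} = 16$)
$R{\left(k \right)} = 16 + k$ ($R{\left(k \right)} = k + 16 = 16 + k$)
$\frac{\sqrt{Z{\left(7 \right)} + 225} + R{\left(-10 \right)}}{-54 - 382} = \frac{\sqrt{\left(-96\right) 7 + 225} + \left(16 - 10\right)}{-54 - 382} = \frac{\sqrt{-672 + 225} + 6}{-436} = \left(\sqrt{-447} + 6\right) \left(- \frac{1}{436}\right) = \left(i \sqrt{447} + 6\right) \left(- \frac{1}{436}\right) = \left(6 + i \sqrt{447}\right) \left(- \frac{1}{436}\right) = - \frac{3}{218} - \frac{i \sqrt{447}}{436}$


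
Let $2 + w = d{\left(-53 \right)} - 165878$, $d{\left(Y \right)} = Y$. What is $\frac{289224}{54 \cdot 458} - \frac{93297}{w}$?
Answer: $\frac{155244529}{12666219} \approx 12.257$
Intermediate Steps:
$w = -165933$ ($w = -2 - 165931 = -165933$)
$\frac{289224}{54 \cdot 458} - \frac{93297}{w} = \frac{289224}{54 \cdot 458} - \frac{93297}{-165933} = \frac{289224}{24732} - - \frac{31099}{55311} = 289224 \cdot \frac{1}{24732} + \frac{31099}{55311} = \frac{2678}{229} + \frac{31099}{55311} = \frac{155244529}{12666219}$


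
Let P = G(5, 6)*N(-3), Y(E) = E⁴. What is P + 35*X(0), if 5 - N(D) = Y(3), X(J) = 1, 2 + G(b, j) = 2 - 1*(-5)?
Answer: -345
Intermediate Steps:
G(b, j) = 5 (G(b, j) = -2 + (2 - 1*(-5)) = -2 + (2 + 5) = -2 + 7 = 5)
N(D) = -76 (N(D) = 5 - 1*3⁴ = 5 - 1*81 = 5 - 81 = -76)
P = -380 (P = 5*(-76) = -380)
P + 35*X(0) = -380 + 35*1 = -380 + 35 = -345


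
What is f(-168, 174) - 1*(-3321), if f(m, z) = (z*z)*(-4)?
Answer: -117783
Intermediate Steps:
f(m, z) = -4*z² (f(m, z) = z²*(-4) = -4*z²)
f(-168, 174) - 1*(-3321) = -4*174² - 1*(-3321) = -4*30276 + 3321 = -121104 + 3321 = -117783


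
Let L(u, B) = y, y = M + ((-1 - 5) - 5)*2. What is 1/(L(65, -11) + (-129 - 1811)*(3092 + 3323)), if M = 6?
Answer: -1/12445116 ≈ -8.0353e-8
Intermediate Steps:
y = -16 (y = 6 + ((-1 - 5) - 5)*2 = 6 + (-6 - 5)*2 = 6 - 11*2 = 6 - 22 = -16)
L(u, B) = -16
1/(L(65, -11) + (-129 - 1811)*(3092 + 3323)) = 1/(-16 + (-129 - 1811)*(3092 + 3323)) = 1/(-16 - 1940*6415) = 1/(-16 - 12445100) = 1/(-12445116) = -1/12445116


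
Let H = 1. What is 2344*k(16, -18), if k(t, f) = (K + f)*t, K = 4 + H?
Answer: -487552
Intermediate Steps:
K = 5 (K = 4 + 1 = 5)
k(t, f) = t*(5 + f) (k(t, f) = (5 + f)*t = t*(5 + f))
2344*k(16, -18) = 2344*(16*(5 - 18)) = 2344*(16*(-13)) = 2344*(-208) = -487552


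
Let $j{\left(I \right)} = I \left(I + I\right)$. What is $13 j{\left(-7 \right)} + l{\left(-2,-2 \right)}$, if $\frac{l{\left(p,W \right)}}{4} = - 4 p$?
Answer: $1306$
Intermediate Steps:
$l{\left(p,W \right)} = - 16 p$ ($l{\left(p,W \right)} = 4 \left(- 4 p\right) = - 16 p$)
$j{\left(I \right)} = 2 I^{2}$ ($j{\left(I \right)} = I 2 I = 2 I^{2}$)
$13 j{\left(-7 \right)} + l{\left(-2,-2 \right)} = 13 \cdot 2 \left(-7\right)^{2} - -32 = 13 \cdot 2 \cdot 49 + 32 = 13 \cdot 98 + 32 = 1274 + 32 = 1306$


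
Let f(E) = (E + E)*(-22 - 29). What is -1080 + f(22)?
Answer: -3324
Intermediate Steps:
f(E) = -102*E (f(E) = (2*E)*(-51) = -102*E)
-1080 + f(22) = -1080 - 102*22 = -1080 - 2244 = -3324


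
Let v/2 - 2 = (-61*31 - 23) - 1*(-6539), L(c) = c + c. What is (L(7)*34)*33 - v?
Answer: 6454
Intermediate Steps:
L(c) = 2*c
v = 9254 (v = 4 + 2*((-61*31 - 23) - 1*(-6539)) = 4 + 2*((-1891 - 23) + 6539) = 4 + 2*(-1914 + 6539) = 4 + 2*4625 = 4 + 9250 = 9254)
(L(7)*34)*33 - v = ((2*7)*34)*33 - 1*9254 = (14*34)*33 - 9254 = 476*33 - 9254 = 15708 - 9254 = 6454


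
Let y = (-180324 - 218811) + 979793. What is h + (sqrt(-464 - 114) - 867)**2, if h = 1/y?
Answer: 436138611039/580658 - 29478*I*sqrt(2) ≈ 7.5111e+5 - 41688.0*I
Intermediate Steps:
y = 580658 (y = -399135 + 979793 = 580658)
h = 1/580658 ≈ 1.7222e-6
h + (sqrt(-464 - 114) - 867)**2 = 1/580658 + (sqrt(-464 - 114) - 867)**2 = 1/580658 + (sqrt(-578) - 867)**2 = 1/580658 + (17*I*sqrt(2) - 867)**2 = 1/580658 + (-867 + 17*I*sqrt(2))**2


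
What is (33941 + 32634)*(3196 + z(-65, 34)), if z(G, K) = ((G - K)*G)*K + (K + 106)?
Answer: 14788038450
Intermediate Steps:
z(G, K) = 106 + K + G*K*(G - K) (z(G, K) = (G*(G - K))*K + (106 + K) = G*K*(G - K) + (106 + K) = 106 + K + G*K*(G - K))
(33941 + 32634)*(3196 + z(-65, 34)) = (33941 + 32634)*(3196 + (106 + 34 + 34*(-65)² - 1*(-65)*34²)) = 66575*(3196 + (106 + 34 + 34*4225 - 1*(-65)*1156)) = 66575*(3196 + (106 + 34 + 143650 + 75140)) = 66575*(3196 + 218930) = 66575*222126 = 14788038450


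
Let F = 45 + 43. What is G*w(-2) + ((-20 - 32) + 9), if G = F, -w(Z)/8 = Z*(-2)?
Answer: -2859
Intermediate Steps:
w(Z) = 16*Z (w(Z) = -8*Z*(-2) = -(-16)*Z = 16*Z)
F = 88
G = 88
G*w(-2) + ((-20 - 32) + 9) = 88*(16*(-2)) + ((-20 - 32) + 9) = 88*(-32) + (-52 + 9) = -2816 - 43 = -2859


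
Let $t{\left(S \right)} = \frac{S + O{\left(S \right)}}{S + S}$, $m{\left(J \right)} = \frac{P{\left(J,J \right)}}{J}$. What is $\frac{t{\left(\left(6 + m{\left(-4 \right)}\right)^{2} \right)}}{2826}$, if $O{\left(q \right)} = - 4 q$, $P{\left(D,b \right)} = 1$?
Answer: $- \frac{1}{1884} \approx -0.00053079$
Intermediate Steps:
$m{\left(J \right)} = \frac{1}{J}$ ($m{\left(J \right)} = 1 \frac{1}{J} = \frac{1}{J}$)
$t{\left(S \right)} = - \frac{3}{2}$ ($t{\left(S \right)} = \frac{S - 4 S}{S + S} = \frac{\left(-3\right) S}{2 S} = - 3 S \frac{1}{2 S} = - \frac{3}{2}$)
$\frac{t{\left(\left(6 + m{\left(-4 \right)}\right)^{2} \right)}}{2826} = - \frac{3}{2 \cdot 2826} = \left(- \frac{3}{2}\right) \frac{1}{2826} = - \frac{1}{1884}$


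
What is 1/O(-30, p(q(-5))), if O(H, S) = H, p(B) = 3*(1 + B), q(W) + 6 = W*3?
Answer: -1/30 ≈ -0.033333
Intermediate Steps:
q(W) = -6 + 3*W (q(W) = -6 + W*3 = -6 + 3*W)
p(B) = 3 + 3*B
1/O(-30, p(q(-5))) = 1/(-30) = -1/30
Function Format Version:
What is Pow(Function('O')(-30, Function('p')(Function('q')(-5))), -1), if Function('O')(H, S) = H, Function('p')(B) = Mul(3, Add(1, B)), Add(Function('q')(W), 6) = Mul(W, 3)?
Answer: Rational(-1, 30) ≈ -0.033333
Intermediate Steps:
Function('q')(W) = Add(-6, Mul(3, W)) (Function('q')(W) = Add(-6, Mul(W, 3)) = Add(-6, Mul(3, W)))
Function('p')(B) = Add(3, Mul(3, B))
Pow(Function('O')(-30, Function('p')(Function('q')(-5))), -1) = Pow(-30, -1) = Rational(-1, 30)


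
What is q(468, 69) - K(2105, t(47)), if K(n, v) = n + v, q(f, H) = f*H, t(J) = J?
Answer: 30140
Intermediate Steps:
q(f, H) = H*f
q(468, 69) - K(2105, t(47)) = 69*468 - (2105 + 47) = 32292 - 1*2152 = 32292 - 2152 = 30140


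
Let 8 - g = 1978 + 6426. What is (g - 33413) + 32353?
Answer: -9456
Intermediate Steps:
g = -8396 (g = 8 - (1978 + 6426) = 8 - 1*8404 = 8 - 8404 = -8396)
(g - 33413) + 32353 = (-8396 - 33413) + 32353 = -41809 + 32353 = -9456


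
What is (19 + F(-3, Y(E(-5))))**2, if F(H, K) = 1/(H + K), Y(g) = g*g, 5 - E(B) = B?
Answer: 3400336/9409 ≈ 361.39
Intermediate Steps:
E(B) = 5 - B
Y(g) = g**2
(19 + F(-3, Y(E(-5))))**2 = (19 + 1/(-3 + (5 - 1*(-5))**2))**2 = (19 + 1/(-3 + (5 + 5)**2))**2 = (19 + 1/(-3 + 10**2))**2 = (19 + 1/(-3 + 100))**2 = (19 + 1/97)**2 = (1844/97)**2 = 3400336/9409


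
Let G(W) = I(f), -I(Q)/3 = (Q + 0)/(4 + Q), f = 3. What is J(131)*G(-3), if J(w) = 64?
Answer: -576/7 ≈ -82.286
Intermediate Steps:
I(Q) = -3*Q/(4 + Q) (I(Q) = -3*(Q + 0)/(4 + Q) = -3*Q/(4 + Q))
G(W) = -9/7 (G(W) = -3*3/(4 + 3) = -3*3/7 = -3*3*1/7 = -9/7)
J(131)*G(-3) = 64*(-9/7) = -576/7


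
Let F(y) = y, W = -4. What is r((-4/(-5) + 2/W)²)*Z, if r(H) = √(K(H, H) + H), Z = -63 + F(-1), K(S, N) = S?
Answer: -96*√2/5 ≈ -27.153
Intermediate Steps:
Z = -64 (Z = -63 - 1 = -64)
r(H) = √2*√H (r(H) = √(H + H) = √(2*H) = √2*√H)
r((-4/(-5) + 2/W)²)*Z = (√2*√((-4/(-5) + 2/(-4))²))*(-64) = (√2*√((-4*(-⅕) + 2*(-¼))²))*(-64) = (√2*√((⅘ - ½)²))*(-64) = (√2*√((3/10)²))*(-64) = (√2*√(9/100))*(-64) = (√2*(3/10))*(-64) = (3*√2/10)*(-64) = -96*√2/5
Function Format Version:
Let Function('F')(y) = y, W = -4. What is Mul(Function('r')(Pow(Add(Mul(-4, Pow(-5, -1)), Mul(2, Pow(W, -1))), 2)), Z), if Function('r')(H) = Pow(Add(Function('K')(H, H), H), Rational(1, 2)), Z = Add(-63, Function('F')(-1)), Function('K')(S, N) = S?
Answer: Mul(Rational(-96, 5), Pow(2, Rational(1, 2))) ≈ -27.153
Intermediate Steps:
Z = -64 (Z = Add(-63, -1) = -64)
Function('r')(H) = Mul(Pow(2, Rational(1, 2)), Pow(H, Rational(1, 2))) (Function('r')(H) = Pow(Add(H, H), Rational(1, 2)) = Pow(Mul(2, H), Rational(1, 2)) = Mul(Pow(2, Rational(1, 2)), Pow(H, Rational(1, 2))))
Mul(Function('r')(Pow(Add(Mul(-4, Pow(-5, -1)), Mul(2, Pow(W, -1))), 2)), Z) = Mul(Mul(Pow(2, Rational(1, 2)), Pow(Pow(Add(Mul(-4, Pow(-5, -1)), Mul(2, Pow(-4, -1))), 2), Rational(1, 2))), -64) = Mul(Mul(Pow(2, Rational(1, 2)), Pow(Pow(Add(Mul(-4, Rational(-1, 5)), Mul(2, Rational(-1, 4))), 2), Rational(1, 2))), -64) = Mul(Mul(Pow(2, Rational(1, 2)), Pow(Pow(Add(Rational(4, 5), Rational(-1, 2)), 2), Rational(1, 2))), -64) = Mul(Mul(Pow(2, Rational(1, 2)), Pow(Pow(Rational(3, 10), 2), Rational(1, 2))), -64) = Mul(Mul(Pow(2, Rational(1, 2)), Pow(Rational(9, 100), Rational(1, 2))), -64) = Mul(Mul(Pow(2, Rational(1, 2)), Rational(3, 10)), -64) = Mul(Mul(Rational(3, 10), Pow(2, Rational(1, 2))), -64) = Mul(Rational(-96, 5), Pow(2, Rational(1, 2)))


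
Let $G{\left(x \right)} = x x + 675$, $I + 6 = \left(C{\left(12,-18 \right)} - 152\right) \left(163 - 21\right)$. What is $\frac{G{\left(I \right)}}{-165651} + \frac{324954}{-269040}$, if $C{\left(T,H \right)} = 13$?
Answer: $- \frac{17488778793749}{7427790840} \approx -2354.5$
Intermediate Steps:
$I = -19744$ ($I = -6 + \left(13 - 152\right) \left(163 - 21\right) = -6 - 19738 = -19744$)
$G{\left(x \right)} = 675 + x^{2}$ ($G{\left(x \right)} = x^{2} + 675 = 675 + x^{2}$)
$\frac{G{\left(I \right)}}{-165651} + \frac{324954}{-269040} = \frac{675 + \left(-19744\right)^{2}}{-165651} + \frac{324954}{-269040} = \left(675 + 389825536\right) \left(- \frac{1}{165651}\right) + 324954 \left(- \frac{1}{269040}\right) = 389826211 \left(- \frac{1}{165651}\right) - \frac{54159}{44840} = - \frac{389826211}{165651} - \frac{54159}{44840} = - \frac{17488778793749}{7427790840}$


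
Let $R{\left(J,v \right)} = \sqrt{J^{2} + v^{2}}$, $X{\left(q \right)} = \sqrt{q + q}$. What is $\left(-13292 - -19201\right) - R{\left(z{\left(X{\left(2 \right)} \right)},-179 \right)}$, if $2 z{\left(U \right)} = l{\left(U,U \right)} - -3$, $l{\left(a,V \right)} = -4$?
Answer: $5909 - \frac{\sqrt{128165}}{2} \approx 5730.0$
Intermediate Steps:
$X{\left(q \right)} = \sqrt{2} \sqrt{q}$ ($X{\left(q \right)} = \sqrt{2 q} = \sqrt{2} \sqrt{q}$)
$z{\left(U \right)} = - \frac{1}{2}$ ($z{\left(U \right)} = \frac{-4 - -3}{2} = \frac{-4 + 3}{2} = \frac{1}{2} \left(-1\right) = - \frac{1}{2}$)
$\left(-13292 - -19201\right) - R{\left(z{\left(X{\left(2 \right)} \right)},-179 \right)} = \left(-13292 - -19201\right) - \sqrt{\left(- \frac{1}{2}\right)^{2} + \left(-179\right)^{2}} = \left(-13292 + 19201\right) - \sqrt{\frac{1}{4} + 32041} = 5909 - \sqrt{\frac{128165}{4}} = 5909 - \frac{\sqrt{128165}}{2}$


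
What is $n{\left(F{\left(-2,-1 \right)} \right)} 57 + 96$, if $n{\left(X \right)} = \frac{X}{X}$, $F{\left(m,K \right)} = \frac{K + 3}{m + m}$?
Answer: $153$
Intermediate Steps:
$F{\left(m,K \right)} = \frac{3 + K}{2 m}$
$n{\left(X \right)} = 1$
$n{\left(F{\left(-2,-1 \right)} \right)} 57 + 96 = 1 \cdot 57 + 96 = 57 + 96 = 153$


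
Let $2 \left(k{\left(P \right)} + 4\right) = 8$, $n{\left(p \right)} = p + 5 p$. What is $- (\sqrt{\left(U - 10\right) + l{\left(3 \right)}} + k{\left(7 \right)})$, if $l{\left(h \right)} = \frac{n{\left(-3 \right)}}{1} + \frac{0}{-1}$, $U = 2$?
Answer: $- i \sqrt{26} \approx - 5.099 i$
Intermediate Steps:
$n{\left(p \right)} = 6 p$
$l{\left(h \right)} = -18$ ($l{\left(h \right)} = \frac{6 \left(-3\right)}{1} + \frac{0}{-1} = \left(-18\right) 1 + 0 \left(-1\right) = -18 + 0 = -18$)
$k{\left(P \right)} = 0$ ($k{\left(P \right)} = -4 + \frac{1}{2} \cdot 8 = -4 + 4 = 0$)
$- (\sqrt{\left(U - 10\right) + l{\left(3 \right)}} + k{\left(7 \right)}) = - (\sqrt{\left(2 - 10\right) - 18} + 0) = - (\sqrt{-8 - 18} + 0) = - (\sqrt{-26} + 0) = - (i \sqrt{26} + 0) = - i \sqrt{26}$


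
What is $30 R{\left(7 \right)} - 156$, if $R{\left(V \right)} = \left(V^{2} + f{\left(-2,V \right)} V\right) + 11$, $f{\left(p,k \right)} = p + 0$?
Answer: $1224$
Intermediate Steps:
$f{\left(p,k \right)} = p$
$R{\left(V \right)} = 11 + V^{2} - 2 V$ ($R{\left(V \right)} = \left(V^{2} - 2 V\right) + 11 = 11 + V^{2} - 2 V$)
$30 R{\left(7 \right)} - 156 = 30 \left(11 + 7^{2} - 14\right) - 156 = 30 \left(11 + 49 - 14\right) - 156 = 30 \cdot 46 - 156 = 1380 - 156 = 1224$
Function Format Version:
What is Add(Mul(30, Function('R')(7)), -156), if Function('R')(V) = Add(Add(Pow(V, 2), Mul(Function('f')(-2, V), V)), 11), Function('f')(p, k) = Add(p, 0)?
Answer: 1224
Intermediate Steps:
Function('f')(p, k) = p
Function('R')(V) = Add(11, Pow(V, 2), Mul(-2, V)) (Function('R')(V) = Add(Add(Pow(V, 2), Mul(-2, V)), 11) = Add(11, Pow(V, 2), Mul(-2, V)))
Add(Mul(30, Function('R')(7)), -156) = Add(Mul(30, Add(11, Pow(7, 2), Mul(-2, 7))), -156) = Add(Mul(30, Add(11, 49, -14)), -156) = Add(Mul(30, 46), -156) = Add(1380, -156) = 1224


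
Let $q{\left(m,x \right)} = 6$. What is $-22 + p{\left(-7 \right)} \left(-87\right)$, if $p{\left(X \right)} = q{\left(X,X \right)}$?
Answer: $-544$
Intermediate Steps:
$p{\left(X \right)} = 6$
$-22 + p{\left(-7 \right)} \left(-87\right) = -22 + 6 \left(-87\right) = -22 - 522 = -544$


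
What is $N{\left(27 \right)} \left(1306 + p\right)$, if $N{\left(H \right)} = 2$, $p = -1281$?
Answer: $50$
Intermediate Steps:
$N{\left(27 \right)} \left(1306 + p\right) = 2 \left(1306 - 1281\right) = 2 \cdot 25 = 50$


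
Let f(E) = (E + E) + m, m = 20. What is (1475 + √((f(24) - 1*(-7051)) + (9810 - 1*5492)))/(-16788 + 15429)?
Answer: -1475/1359 - √11437/1359 ≈ -1.1640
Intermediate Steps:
f(E) = 20 + 2*E (f(E) = (E + E) + 20 = 2*E + 20 = 20 + 2*E)
(1475 + √((f(24) - 1*(-7051)) + (9810 - 1*5492)))/(-16788 + 15429) = (1475 + √(((20 + 2*24) - 1*(-7051)) + (9810 - 1*5492)))/(-16788 + 15429) = (1475 + √(((20 + 48) + 7051) + (9810 - 5492)))/(-1359) = (1475 + √((68 + 7051) + 4318))*(-1/1359) = (1475 + √(7119 + 4318))*(-1/1359) = (1475 + √11437)*(-1/1359) = -1475/1359 - √11437/1359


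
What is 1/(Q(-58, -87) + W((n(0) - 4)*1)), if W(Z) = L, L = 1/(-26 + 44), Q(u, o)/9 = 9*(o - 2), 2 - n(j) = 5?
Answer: -18/129761 ≈ -0.00013872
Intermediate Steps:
n(j) = -3 (n(j) = 2 - 1*5 = 2 - 5 = -3)
Q(u, o) = -162 + 81*o (Q(u, o) = 9*(9*(o - 2)) = 9*(9*(-2 + o)) = 9*(-18 + 9*o) = -162 + 81*o)
L = 1/18 ≈ 0.055556
W(Z) = 1/18
1/(Q(-58, -87) + W((n(0) - 4)*1)) = 1/((-162 + 81*(-87)) + 1/18) = 1/((-162 - 7047) + 1/18) = 1/(-7209 + 1/18) = 1/(-129761/18) = -18/129761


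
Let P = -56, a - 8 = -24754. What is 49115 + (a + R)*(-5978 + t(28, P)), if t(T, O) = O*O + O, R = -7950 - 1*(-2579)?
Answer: 87328181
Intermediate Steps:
a = -24746 (a = 8 - 24754 = -24746)
R = -5371 (R = -7950 + 2579 = -5371)
t(T, O) = O + O² (t(T, O) = O² + O = O + O²)
49115 + (a + R)*(-5978 + t(28, P)) = 49115 + (-24746 - 5371)*(-5978 - 56*(1 - 56)) = 49115 - 30117*(-5978 - 56*(-55)) = 49115 - 30117*(-5978 + 3080) = 49115 - 30117*(-2898) = 49115 + 87279066 = 87328181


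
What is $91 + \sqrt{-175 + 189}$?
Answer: $91 + \sqrt{14} \approx 94.742$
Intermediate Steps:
$91 + \sqrt{-175 + 189} = 91 + \sqrt{14}$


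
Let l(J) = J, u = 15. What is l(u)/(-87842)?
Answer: -15/87842 ≈ -0.00017076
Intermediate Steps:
l(u)/(-87842) = 15/(-87842) = 15*(-1/87842) = -15/87842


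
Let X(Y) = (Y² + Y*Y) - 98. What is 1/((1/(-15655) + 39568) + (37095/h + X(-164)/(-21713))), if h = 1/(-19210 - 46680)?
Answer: -339917015/830808166934345013 ≈ -4.0914e-10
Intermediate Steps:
X(Y) = -98 + 2*Y² (X(Y) = (Y² + Y²) - 98 = 2*Y² - 98 = -98 + 2*Y²)
h = -1/65890 (h = 1/(-65890) = -1/65890 ≈ -1.5177e-5)
1/((1/(-15655) + 39568) + (37095/h + X(-164)/(-21713))) = 1/((1/(-15655) + 39568) + (37095/(-1/65890) + (-98 + 2*(-164)²)/(-21713))) = 1/((-1/15655 + 39568) + (37095*(-65890) + (-98 + 2*26896)*(-1/21713))) = 1/(619437039/15655 + (-2444189550 + (-98 + 53792)*(-1/21713))) = 1/(619437039/15655 + (-2444189550 + 53694*(-1/21713))) = 1/(619437039/15655 + (-2444189550 - 53694/21713)) = 1/(619437039/15655 - 53070687752844/21713) = 1/(-830808166934345013/339917015) = -339917015/830808166934345013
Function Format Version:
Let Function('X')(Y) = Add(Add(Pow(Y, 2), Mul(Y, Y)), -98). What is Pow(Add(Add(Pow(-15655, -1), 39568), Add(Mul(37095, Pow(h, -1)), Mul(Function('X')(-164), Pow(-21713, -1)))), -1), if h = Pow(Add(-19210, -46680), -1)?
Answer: Rational(-339917015, 830808166934345013) ≈ -4.0914e-10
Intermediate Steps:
Function('X')(Y) = Add(-98, Mul(2, Pow(Y, 2))) (Function('X')(Y) = Add(Add(Pow(Y, 2), Pow(Y, 2)), -98) = Add(Mul(2, Pow(Y, 2)), -98) = Add(-98, Mul(2, Pow(Y, 2))))
h = Rational(-1, 65890) (h = Pow(-65890, -1) = Rational(-1, 65890) ≈ -1.5177e-5)
Pow(Add(Add(Pow(-15655, -1), 39568), Add(Mul(37095, Pow(h, -1)), Mul(Function('X')(-164), Pow(-21713, -1)))), -1) = Pow(Add(Add(Pow(-15655, -1), 39568), Add(Mul(37095, Pow(Rational(-1, 65890), -1)), Mul(Add(-98, Mul(2, Pow(-164, 2))), Pow(-21713, -1)))), -1) = Pow(Add(Add(Rational(-1, 15655), 39568), Add(Mul(37095, -65890), Mul(Add(-98, Mul(2, 26896)), Rational(-1, 21713)))), -1) = Pow(Add(Rational(619437039, 15655), Add(-2444189550, Mul(Add(-98, 53792), Rational(-1, 21713)))), -1) = Pow(Add(Rational(619437039, 15655), Add(-2444189550, Mul(53694, Rational(-1, 21713)))), -1) = Pow(Add(Rational(619437039, 15655), Add(-2444189550, Rational(-53694, 21713))), -1) = Pow(Add(Rational(619437039, 15655), Rational(-53070687752844, 21713)), -1) = Pow(Rational(-830808166934345013, 339917015), -1) = Rational(-339917015, 830808166934345013)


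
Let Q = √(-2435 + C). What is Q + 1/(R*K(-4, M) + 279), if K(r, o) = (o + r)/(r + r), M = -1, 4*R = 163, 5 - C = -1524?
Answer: 32/9743 + I*√906 ≈ 0.0032844 + 30.1*I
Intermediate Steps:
C = 1529 (C = 5 - 1*(-1524) = 5 + 1524 = 1529)
R = 163/4 (R = (¼)*163 = 163/4 ≈ 40.750)
K(r, o) = (o + r)/(2*r) (K(r, o) = (o + r)/((2*r)) = (o + r)*(1/(2*r)) = (o + r)/(2*r))
Q = I*√906 (Q = √(-2435 + 1529) = √(-906) = I*√906 ≈ 30.1*I)
Q + 1/(R*K(-4, M) + 279) = I*√906 + 1/(163*((½)*(-1 - 4)/(-4))/4 + 279) = I*√906 + 1/(163*((½)*(-¼)*(-5))/4 + 279) = I*√906 + 1/((163/4)*(5/8) + 279) = I*√906 + 1/(815/32 + 279) = I*√906 + 1/(9743/32) = I*√906 + 32/9743 = 32/9743 + I*√906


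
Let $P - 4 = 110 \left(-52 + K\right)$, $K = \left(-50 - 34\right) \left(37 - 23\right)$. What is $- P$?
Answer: $135076$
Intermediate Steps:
$K = -1176$ ($K = \left(-84\right) 14 = -1176$)
$P = -135076$ ($P = 4 + 110 \left(-52 - 1176\right) = 4 + 110 \left(-1228\right) = 4 - 135080 = -135076$)
$- P = \left(-1\right) \left(-135076\right) = 135076$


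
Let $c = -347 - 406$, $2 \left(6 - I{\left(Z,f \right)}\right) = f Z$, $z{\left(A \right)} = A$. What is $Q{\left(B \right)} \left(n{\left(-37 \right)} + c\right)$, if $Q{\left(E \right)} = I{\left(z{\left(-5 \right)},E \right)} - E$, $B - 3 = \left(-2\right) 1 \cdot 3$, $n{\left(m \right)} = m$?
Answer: $-1185$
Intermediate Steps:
$I{\left(Z,f \right)} = 6 - \frac{Z f}{2}$ ($I{\left(Z,f \right)} = 6 - \frac{f Z}{2} = 6 - \frac{Z f}{2}$)
$B = -3$ ($B = 3 + \left(-2\right) 1 \cdot 3 = 3 - 6 = -3$)
$Q{\left(E \right)} = 6 + \frac{3 E}{2}$ ($Q{\left(E \right)} = \left(6 - - \frac{5 E}{2}\right) - E = \left(6 + \frac{5 E}{2}\right) - E = 6 + \frac{3 E}{2}$)
$c = -753$
$Q{\left(B \right)} \left(n{\left(-37 \right)} + c\right) = \left(6 + \frac{3}{2} \left(-3\right)\right) \left(-37 - 753\right) = \left(6 - \frac{9}{2}\right) \left(-790\right) = \frac{3}{2} \left(-790\right) = -1185$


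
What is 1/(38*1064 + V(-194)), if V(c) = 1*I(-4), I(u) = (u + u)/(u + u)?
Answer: 1/40433 ≈ 2.4732e-5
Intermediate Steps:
I(u) = 1 (I(u) = (2*u)/((2*u)) = (2*u)*(1/(2*u)) = 1)
V(c) = 1 (V(c) = 1*1 = 1)
1/(38*1064 + V(-194)) = 1/(38*1064 + 1) = 1/(40432 + 1) = 1/40433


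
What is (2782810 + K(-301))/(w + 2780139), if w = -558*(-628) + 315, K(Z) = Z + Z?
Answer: 1391104/1565439 ≈ 0.88863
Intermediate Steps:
K(Z) = 2*Z
w = 350739 (w = 350424 + 315 = 350739)
(2782810 + K(-301))/(w + 2780139) = (2782810 + 2*(-301))/(350739 + 2780139) = (2782810 - 602)/3130878 = 2782208*(1/3130878) = 1391104/1565439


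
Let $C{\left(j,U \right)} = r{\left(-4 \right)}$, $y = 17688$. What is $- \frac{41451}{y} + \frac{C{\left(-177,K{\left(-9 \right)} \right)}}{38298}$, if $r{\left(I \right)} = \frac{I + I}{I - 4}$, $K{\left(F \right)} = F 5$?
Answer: $- \frac{264578785}{112902504} \approx -2.3434$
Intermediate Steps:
$K{\left(F \right)} = 5 F$
$r{\left(I \right)} = \frac{2 I}{-4 + I}$ ($r{\left(I \right)} = \frac{2 I}{I - 4} = \frac{2 I}{-4 + I}$)
$C{\left(j,U \right)} = 1$ ($C{\left(j,U \right)} = 2 \left(-4\right) \frac{1}{-4 - 4} = 2 \left(-4\right) \frac{1}{-8} = 2 \left(-4\right) \left(- \frac{1}{8}\right) = 1$)
$- \frac{41451}{y} + \frac{C{\left(-177,K{\left(-9 \right)} \right)}}{38298} = - \frac{41451}{17688} + 1 \cdot \frac{1}{38298} = \left(-41451\right) \frac{1}{17688} + 1 \cdot \frac{1}{38298} = - \frac{13817}{5896} + \frac{1}{38298} = - \frac{264578785}{112902504}$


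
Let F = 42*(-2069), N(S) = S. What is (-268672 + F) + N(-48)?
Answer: -355618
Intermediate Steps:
F = -86898
(-268672 + F) + N(-48) = (-268672 - 86898) - 48 = -355570 - 48 = -355618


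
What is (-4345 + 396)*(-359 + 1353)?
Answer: -3925306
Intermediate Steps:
(-4345 + 396)*(-359 + 1353) = -3949*994 = -3925306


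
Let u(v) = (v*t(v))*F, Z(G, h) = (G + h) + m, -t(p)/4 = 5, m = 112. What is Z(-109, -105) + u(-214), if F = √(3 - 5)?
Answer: -102 + 4280*I*√2 ≈ -102.0 + 6052.8*I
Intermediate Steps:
t(p) = -20 (t(p) = -4*5 = -20)
F = I*√2 (F = √(-2) = I*√2 ≈ 1.4142*I)
Z(G, h) = 112 + G + h (Z(G, h) = (G + h) + 112 = 112 + G + h)
u(v) = -20*I*v*√2 (u(v) = (v*(-20))*(I*√2) = (-20*v)*(I*√2) = -20*I*v*√2)
Z(-109, -105) + u(-214) = (112 - 109 - 105) - 20*I*(-214)*√2 = -102 + 4280*I*√2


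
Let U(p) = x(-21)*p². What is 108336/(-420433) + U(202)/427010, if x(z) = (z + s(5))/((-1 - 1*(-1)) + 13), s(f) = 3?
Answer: -35007057156/89764547665 ≈ -0.38999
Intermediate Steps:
x(z) = 3/13 + z/13 (x(z) = (z + 3)/((-1 - 1*(-1)) + 13) = (3 + z)/((-1 + 1) + 13) = (3 + z)/(0 + 13) = (3 + z)/13 = (3 + z)*(1/13) = 3/13 + z/13)
U(p) = -18*p²/13 (U(p) = (3/13 + (1/13)*(-21))*p² = (3/13 - 21/13)*p² = -18*p²/13)
108336/(-420433) + U(202)/427010 = 108336/(-420433) - 18/13*202²/427010 = 108336*(-1/420433) - 18/13*40804*(1/427010) = -108336/420433 - 734472/13*1/427010 = -108336/420433 - 367236/2775565 = -35007057156/89764547665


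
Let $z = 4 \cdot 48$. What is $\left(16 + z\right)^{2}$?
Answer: $43264$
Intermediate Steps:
$z = 192$
$\left(16 + z\right)^{2} = \left(16 + 192\right)^{2} = 208^{2} = 43264$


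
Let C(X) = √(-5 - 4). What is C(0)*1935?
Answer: 5805*I ≈ 5805.0*I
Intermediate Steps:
C(X) = 3*I (C(X) = √(-9) = 3*I)
C(0)*1935 = (3*I)*1935 = 5805*I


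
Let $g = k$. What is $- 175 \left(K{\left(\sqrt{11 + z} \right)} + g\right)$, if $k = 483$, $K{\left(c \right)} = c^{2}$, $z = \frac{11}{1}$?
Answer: $-88375$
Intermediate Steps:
$z = 11$ ($z = 11 \cdot 1 = 11$)
$g = 483$
$- 175 \left(K{\left(\sqrt{11 + z} \right)} + g\right) = - 175 \left(\left(\sqrt{11 + 11}\right)^{2} + 483\right) = - 175 \left(\left(\sqrt{22}\right)^{2} + 483\right) = - 175 \left(22 + 483\right) = \left(-175\right) 505 = -88375$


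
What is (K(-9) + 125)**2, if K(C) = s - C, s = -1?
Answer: 17689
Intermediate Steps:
K(C) = -1 - C
(K(-9) + 125)**2 = ((-1 - 1*(-9)) + 125)**2 = ((-1 + 9) + 125)**2 = (8 + 125)**2 = 133**2 = 17689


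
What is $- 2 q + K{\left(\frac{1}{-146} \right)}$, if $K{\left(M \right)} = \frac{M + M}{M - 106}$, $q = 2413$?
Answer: $- \frac{74692000}{15477} \approx -4826.0$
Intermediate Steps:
$K{\left(M \right)} = \frac{2 M}{-106 + M}$
$- 2 q + K{\left(\frac{1}{-146} \right)} = \left(-2\right) 2413 + \frac{2}{\left(-146\right) \left(-106 + \frac{1}{-146}\right)} = -4826 + 2 \left(- \frac{1}{146}\right) \frac{1}{-106 - \frac{1}{146}} = -4826 + 2 \left(- \frac{1}{146}\right) \frac{1}{- \frac{15477}{146}} = -4826 + 2 \left(- \frac{1}{146}\right) \left(- \frac{146}{15477}\right) = -4826 + \frac{2}{15477} = - \frac{74692000}{15477}$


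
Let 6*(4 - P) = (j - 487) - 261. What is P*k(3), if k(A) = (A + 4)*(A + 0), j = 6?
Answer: 2681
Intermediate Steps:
P = 383/3 (P = 4 - ((6 - 487) - 261)/6 = 4 - (-481 - 261)/6 = 4 - 1/6*(-742) = 4 + 371/3 = 383/3 ≈ 127.67)
k(A) = A*(4 + A) (k(A) = (4 + A)*A = A*(4 + A))
P*k(3) = 383*(3*(4 + 3))/3 = 383*(3*7)/3 = (383/3)*21 = 2681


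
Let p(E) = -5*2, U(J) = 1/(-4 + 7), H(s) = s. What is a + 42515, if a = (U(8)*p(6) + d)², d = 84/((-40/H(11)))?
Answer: 38892349/900 ≈ 43214.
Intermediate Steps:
U(J) = ⅓ (U(J) = 1/3 = ⅓)
p(E) = -10
d = -231/10 (d = 84/((-40/11)) = 84/((-40*1/11)) = 84/(-40/11) = 84*(-11/40) = -231/10 ≈ -23.100)
a = 628849/900 (a = ((⅓)*(-10) - 231/10)² = (-10/3 - 231/10)² = (-793/30)² = 628849/900 ≈ 698.72)
a + 42515 = 628849/900 + 42515 = 38892349/900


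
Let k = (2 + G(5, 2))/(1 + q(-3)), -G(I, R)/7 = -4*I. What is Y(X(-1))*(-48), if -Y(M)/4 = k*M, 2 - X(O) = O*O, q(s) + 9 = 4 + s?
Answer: -27264/7 ≈ -3894.9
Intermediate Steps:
G(I, R) = 28*I (G(I, R) = -(-28)*I = 28*I)
q(s) = -5 + s (q(s) = -9 + (4 + s) = -5 + s)
X(O) = 2 - O² (X(O) = 2 - O*O = 2 - O²)
k = -142/7 (k = (2 + 28*5)/(1 + (-5 - 3)) = (2 + 140)/(1 - 8) = 142/(-7) = 142*(-⅐) = -142/7 ≈ -20.286)
Y(M) = 568*M/7 (Y(M) = -(-568)*M/7 = 568*M/7)
Y(X(-1))*(-48) = (568*(2 - 1*(-1)²)/7)*(-48) = (568*(2 - 1*1)/7)*(-48) = (568*(2 - 1)/7)*(-48) = ((568/7)*1)*(-48) = (568/7)*(-48) = -27264/7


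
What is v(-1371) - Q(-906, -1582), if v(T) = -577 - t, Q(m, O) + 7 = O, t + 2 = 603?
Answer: 411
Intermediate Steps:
t = 601 (t = -2 + 603 = 601)
Q(m, O) = -7 + O
v(T) = -1178 (v(T) = -577 - 1*601 = -577 - 601 = -1178)
v(-1371) - Q(-906, -1582) = -1178 - (-7 - 1582) = -1178 - 1*(-1589) = -1178 + 1589 = 411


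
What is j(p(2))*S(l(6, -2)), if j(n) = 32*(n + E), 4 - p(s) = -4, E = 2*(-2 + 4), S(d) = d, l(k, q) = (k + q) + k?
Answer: 3840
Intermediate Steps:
l(k, q) = q + 2*k
E = 4 (E = 2*2 = 4)
p(s) = 8 (p(s) = 4 - 1*(-4) = 4 + 4 = 8)
j(n) = 128 + 32*n (j(n) = 32*(n + 4) = 32*(4 + n) = 128 + 32*n)
j(p(2))*S(l(6, -2)) = (128 + 32*8)*(-2 + 2*6) = (128 + 256)*(-2 + 12) = 384*10 = 3840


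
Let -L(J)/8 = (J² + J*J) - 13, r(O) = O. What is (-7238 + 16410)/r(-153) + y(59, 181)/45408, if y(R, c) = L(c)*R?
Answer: -214470005/289476 ≈ -740.89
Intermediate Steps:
L(J) = 104 - 16*J² (L(J) = -8*((J² + J*J) - 13) = -8*((J² + J²) - 13) = -8*(2*J² - 13) = -8*(-13 + 2*J²) = 104 - 16*J²)
y(R, c) = R*(104 - 16*c²) (y(R, c) = (104 - 16*c²)*R = R*(104 - 16*c²))
(-7238 + 16410)/r(-153) + y(59, 181)/45408 = (-7238 + 16410)/(-153) + (8*59*(13 - 2*181²))/45408 = 9172*(-1/153) + (8*59*(13 - 2*32761))*(1/45408) = -9172/153 + (8*59*(13 - 65522))*(1/45408) = -9172/153 + (8*59*(-65509))*(1/45408) = -9172/153 - 30920248*1/45408 = -9172/153 - 3865031/5676 = -214470005/289476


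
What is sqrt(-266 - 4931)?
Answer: I*sqrt(5197) ≈ 72.09*I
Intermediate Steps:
sqrt(-266 - 4931) = sqrt(-5197) = I*sqrt(5197)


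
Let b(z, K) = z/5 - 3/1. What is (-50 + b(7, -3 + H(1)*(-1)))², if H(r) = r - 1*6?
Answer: 66564/25 ≈ 2662.6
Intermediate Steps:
H(r) = -6 + r (H(r) = r - 6 = -6 + r)
b(z, K) = -3 + z/5 (b(z, K) = z*(⅕) - 3*1 = z/5 - 3 = -3 + z/5)
(-50 + b(7, -3 + H(1)*(-1)))² = (-50 + (-3 + (⅕)*7))² = (-50 + (-3 + 7/5))² = (-50 - 8/5)² = (-258/5)² = 66564/25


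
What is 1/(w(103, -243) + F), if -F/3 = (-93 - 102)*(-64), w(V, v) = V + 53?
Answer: -1/37284 ≈ -2.6821e-5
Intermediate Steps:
w(V, v) = 53 + V
F = -37440 (F = -3*(-93 - 102)*(-64) = -(-585)*(-64) = -3*12480 = -37440)
1/(w(103, -243) + F) = 1/((53 + 103) - 37440) = 1/(156 - 37440) = 1/(-37284) = -1/37284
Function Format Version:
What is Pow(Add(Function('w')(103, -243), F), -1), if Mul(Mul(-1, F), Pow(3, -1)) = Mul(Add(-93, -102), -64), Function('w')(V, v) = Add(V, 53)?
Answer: Rational(-1, 37284) ≈ -2.6821e-5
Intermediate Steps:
Function('w')(V, v) = Add(53, V)
F = -37440 (F = Mul(-3, Mul(Add(-93, -102), -64)) = Mul(-3, Mul(-195, -64)) = Mul(-3, 12480) = -37440)
Pow(Add(Function('w')(103, -243), F), -1) = Pow(Add(Add(53, 103), -37440), -1) = Pow(Add(156, -37440), -1) = Pow(-37284, -1) = Rational(-1, 37284)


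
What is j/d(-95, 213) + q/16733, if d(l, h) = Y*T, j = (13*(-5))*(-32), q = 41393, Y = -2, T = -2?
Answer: 8742553/16733 ≈ 522.47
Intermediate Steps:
j = 2080 (j = -65*(-32) = 2080)
d(l, h) = 4 (d(l, h) = -2*(-2) = 4)
j/d(-95, 213) + q/16733 = 2080/4 + 41393/16733 = 2080*(¼) + 41393*(1/16733) = 520 + 41393/16733 = 8742553/16733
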